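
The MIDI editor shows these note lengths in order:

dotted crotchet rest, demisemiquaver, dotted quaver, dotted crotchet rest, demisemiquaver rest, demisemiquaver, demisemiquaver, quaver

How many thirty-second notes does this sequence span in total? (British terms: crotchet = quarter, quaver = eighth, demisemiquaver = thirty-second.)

Working in thirty-second notes: dotted crotchet rest = 12; demisemiquaver = 1; dotted quaver = 6; dotted crotchet rest = 12; demisemiquaver rest = 1; demisemiquaver = 1; demisemiquaver = 1; quaver = 4.
Adding: 12 + 1 + 6 + 12 + 1 + 1 + 1 + 4 = 38 thirty-second notes.

38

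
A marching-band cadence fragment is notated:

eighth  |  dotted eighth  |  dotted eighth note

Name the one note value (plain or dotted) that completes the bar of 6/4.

The bar of 6/4 = 24 sixteenth notes.
Express everything in sixteenth notes: eighth = 2; dotted eighth = 3; dotted eighth note = 3.
Total: 2 + 3 + 3 = 8.
Remaining: 24 − 8 = 16 sixteenth notes, which is a whole note.

whole note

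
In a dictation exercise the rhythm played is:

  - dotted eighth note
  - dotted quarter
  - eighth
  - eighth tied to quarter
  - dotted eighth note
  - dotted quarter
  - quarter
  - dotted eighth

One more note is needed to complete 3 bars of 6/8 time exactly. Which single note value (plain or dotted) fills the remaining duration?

3 bars of 6/8 = 36 sixteenth notes.
Each duration in sixteenth notes: dotted eighth note = 3; dotted quarter = 6; eighth = 2; eighth tied to quarter (eighth + quarter) = 6; dotted eighth note = 3; dotted quarter = 6; quarter = 4; dotted eighth = 3.
Sum: 3 + 6 + 2 + 6 + 3 + 6 + 4 + 3 = 33.
Remaining: 36 − 33 = 3 sixteenth notes, which is a dotted eighth note.

dotted eighth note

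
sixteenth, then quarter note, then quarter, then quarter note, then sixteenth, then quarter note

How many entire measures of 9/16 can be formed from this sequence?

One bar of 9/16 = 9 sixteenth notes.
Working in sixteenth notes: sixteenth = 1; quarter note = 4; quarter = 4; quarter note = 4; sixteenth = 1; quarter note = 4.
Altogether 1 + 4 + 4 + 4 + 1 + 4 = 18.
18 ÷ 9 = 2 complete bars with 0 left over.

2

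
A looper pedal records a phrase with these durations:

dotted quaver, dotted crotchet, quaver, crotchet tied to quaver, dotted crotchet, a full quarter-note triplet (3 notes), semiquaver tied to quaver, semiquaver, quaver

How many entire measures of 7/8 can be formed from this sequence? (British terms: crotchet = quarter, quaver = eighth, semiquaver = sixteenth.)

2

One bar of 7/8 = 14 sixteenth notes.
Convert each value to sixteenth notes: dotted quaver = 3; dotted crotchet = 6; quaver = 2; crotchet tied to quaver (crotchet + quaver) = 6; dotted crotchet = 6; a full quarter-note triplet (3 notes) (three triplet quarters span one half) = 8; semiquaver tied to quaver (semiquaver + quaver) = 3; semiquaver = 1; quaver = 2.
Altogether 3 + 6 + 2 + 6 + 6 + 8 + 3 + 1 + 2 = 37.
37 ÷ 14 = 2 complete bars with 9 left over.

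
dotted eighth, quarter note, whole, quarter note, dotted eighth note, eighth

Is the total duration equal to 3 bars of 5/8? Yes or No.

One bar of 5/8 = 10 sixteenth notes, so 3 bars = 30.
Convert each value to sixteenth notes: dotted eighth = 3; quarter note = 4; whole = 16; quarter note = 4; dotted eighth note = 3; eighth = 2.
Total: 3 + 4 + 16 + 4 + 3 + 2 = 32.
32 exceeds 30, so the answer is No.

No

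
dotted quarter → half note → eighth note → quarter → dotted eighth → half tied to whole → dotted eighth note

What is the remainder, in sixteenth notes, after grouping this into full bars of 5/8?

One bar of 5/8 = 10 sixteenth notes.
Convert each value to sixteenth notes: dotted quarter = 6; half note = 8; eighth note = 2; quarter = 4; dotted eighth = 3; half tied to whole (half + whole) = 24; dotted eighth note = 3.
Total: 6 + 8 + 2 + 4 + 3 + 24 + 3 = 50.
50 ÷ 10 = 5 complete bars with 0 sixteenth notes remaining.

0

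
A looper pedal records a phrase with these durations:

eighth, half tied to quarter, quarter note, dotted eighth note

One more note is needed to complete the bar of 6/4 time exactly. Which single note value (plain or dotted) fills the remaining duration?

dotted eighth note

The bar of 6/4 = 24 sixteenth notes.
Express everything in sixteenth notes: eighth = 2; half tied to quarter (half + quarter) = 12; quarter note = 4; dotted eighth note = 3.
Sum: 2 + 12 + 4 + 3 = 21.
Remaining: 24 − 21 = 3 sixteenth notes, which is a dotted eighth note.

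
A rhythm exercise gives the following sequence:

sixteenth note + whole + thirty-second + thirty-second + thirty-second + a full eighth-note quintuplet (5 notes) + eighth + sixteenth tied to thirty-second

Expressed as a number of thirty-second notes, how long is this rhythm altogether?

Each duration in thirty-second notes: sixteenth note = 2; whole = 32; thirty-second = 1; thirty-second = 1; thirty-second = 1; a full eighth-note quintuplet (5 notes) (five quintuplet eighths span one half) = 16; eighth = 4; sixteenth tied to thirty-second (sixteenth + thirty-second) = 3.
Altogether 2 + 32 + 1 + 1 + 1 + 16 + 4 + 3 = 60 thirty-second notes.

60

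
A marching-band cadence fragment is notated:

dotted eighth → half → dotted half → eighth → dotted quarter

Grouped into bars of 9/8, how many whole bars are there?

One bar of 9/8 = 18 sixteenth notes.
Each duration in sixteenth notes: dotted eighth = 3; half = 8; dotted half = 12; eighth = 2; dotted quarter = 6.
Total: 3 + 8 + 12 + 2 + 6 = 31.
31 ÷ 18 = 1 complete bar with 13 left over.

1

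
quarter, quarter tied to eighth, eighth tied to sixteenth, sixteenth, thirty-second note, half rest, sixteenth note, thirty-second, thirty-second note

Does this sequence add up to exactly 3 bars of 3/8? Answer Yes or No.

No

One bar of 3/8 = 12 thirty-second notes, so 3 bars = 36.
Express everything in thirty-second notes: quarter = 8; quarter tied to eighth (quarter + eighth) = 12; eighth tied to sixteenth (eighth + sixteenth) = 6; sixteenth = 2; thirty-second note = 1; half rest = 16; sixteenth note = 2; thirty-second = 1; thirty-second note = 1.
Sum: 8 + 12 + 6 + 2 + 1 + 16 + 2 + 1 + 1 = 49.
49 exceeds 36, so the answer is No.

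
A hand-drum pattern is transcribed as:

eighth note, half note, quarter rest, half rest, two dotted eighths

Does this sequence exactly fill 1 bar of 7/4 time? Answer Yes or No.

Yes

One bar of 7/4 = 28 sixteenth notes.
In sixteenth notes: eighth note = 2; half note = 8; quarter rest = 4; half rest = 8; dotted eighth = 3; dotted eighth = 3.
Altogether 2 + 8 + 4 + 8 + 3 + 3 = 28.
28 equals 28, so the answer is Yes.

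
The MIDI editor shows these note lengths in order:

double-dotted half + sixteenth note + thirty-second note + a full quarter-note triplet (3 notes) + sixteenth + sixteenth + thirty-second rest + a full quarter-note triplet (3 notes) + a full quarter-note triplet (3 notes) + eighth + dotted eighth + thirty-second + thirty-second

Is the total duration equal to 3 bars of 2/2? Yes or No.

One bar of 2/2 = 32 thirty-second notes, so 3 bars = 96.
Working in thirty-second notes: double-dotted half = 28; sixteenth note = 2; thirty-second note = 1; a full quarter-note triplet (3 notes) (three triplet quarters span one half) = 16; sixteenth = 2; sixteenth = 2; thirty-second rest = 1; a full quarter-note triplet (3 notes) (three triplet quarters span one half) = 16; a full quarter-note triplet (3 notes) (three triplet quarters span one half) = 16; eighth = 4; dotted eighth = 6; thirty-second = 1; thirty-second = 1.
Altogether 28 + 2 + 1 + 16 + 2 + 2 + 1 + 16 + 16 + 4 + 6 + 1 + 1 = 96.
96 equals 96, so the answer is Yes.

Yes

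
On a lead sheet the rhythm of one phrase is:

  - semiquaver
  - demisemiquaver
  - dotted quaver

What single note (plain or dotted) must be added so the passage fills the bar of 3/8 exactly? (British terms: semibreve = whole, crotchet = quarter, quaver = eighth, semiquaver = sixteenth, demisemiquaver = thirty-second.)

The bar of 3/8 = 12 thirty-second notes.
Each duration in thirty-second notes: semiquaver = 2; demisemiquaver = 1; dotted quaver = 6.
Sum: 2 + 1 + 6 = 9.
Remaining: 12 − 9 = 3 thirty-second notes, which is a dotted sixteenth note.

dotted sixteenth note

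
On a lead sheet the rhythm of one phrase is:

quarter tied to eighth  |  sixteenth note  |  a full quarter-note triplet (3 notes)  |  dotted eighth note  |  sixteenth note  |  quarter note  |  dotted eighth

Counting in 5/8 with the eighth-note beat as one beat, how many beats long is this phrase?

13

One eighth-note beat = 2 sixteenth notes.
In sixteenth notes: quarter tied to eighth (quarter + eighth) = 6; sixteenth note = 1; a full quarter-note triplet (3 notes) (three triplet quarters span one half) = 8; dotted eighth note = 3; sixteenth note = 1; quarter note = 4; dotted eighth = 3.
Total: 6 + 1 + 8 + 3 + 1 + 4 + 3 = 26.
26 ÷ 2 = 13 beats.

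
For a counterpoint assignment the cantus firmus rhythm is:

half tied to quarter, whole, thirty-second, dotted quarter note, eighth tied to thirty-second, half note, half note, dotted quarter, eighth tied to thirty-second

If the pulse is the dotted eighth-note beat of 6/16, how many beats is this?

One dotted eighth-note beat = 6 thirty-second notes.
Working in thirty-second notes: half tied to quarter (half + quarter) = 24; whole = 32; thirty-second = 1; dotted quarter note = 12; eighth tied to thirty-second (eighth + thirty-second) = 5; half note = 16; half note = 16; dotted quarter = 12; eighth tied to thirty-second (eighth + thirty-second) = 5.
Adding: 24 + 32 + 1 + 12 + 5 + 16 + 16 + 12 + 5 = 123.
123 ÷ 6 = 20.5 beats.

20.5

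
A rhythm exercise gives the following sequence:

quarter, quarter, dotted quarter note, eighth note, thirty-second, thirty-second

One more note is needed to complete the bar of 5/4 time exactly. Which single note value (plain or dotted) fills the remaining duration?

dotted eighth note

The bar of 5/4 = 40 thirty-second notes.
In thirty-second notes: quarter = 8; quarter = 8; dotted quarter note = 12; eighth note = 4; thirty-second = 1; thirty-second = 1.
Altogether 8 + 8 + 12 + 4 + 1 + 1 = 34.
Remaining: 40 − 34 = 6 thirty-second notes, which is a dotted eighth note.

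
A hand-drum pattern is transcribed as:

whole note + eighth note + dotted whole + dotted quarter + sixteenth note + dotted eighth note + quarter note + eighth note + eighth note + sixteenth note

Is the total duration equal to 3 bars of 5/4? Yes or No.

No

One bar of 5/4 = 20 sixteenth notes, so 3 bars = 60.
Express everything in sixteenth notes: whole note = 16; eighth note = 2; dotted whole = 24; dotted quarter = 6; sixteenth note = 1; dotted eighth note = 3; quarter note = 4; eighth note = 2; eighth note = 2; sixteenth note = 1.
Adding: 16 + 2 + 24 + 6 + 1 + 3 + 4 + 2 + 2 + 1 = 61.
61 exceeds 60, so the answer is No.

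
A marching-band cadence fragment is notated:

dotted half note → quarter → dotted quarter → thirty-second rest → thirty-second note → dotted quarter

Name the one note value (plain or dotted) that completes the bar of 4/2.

The bar of 4/2 = 64 thirty-second notes.
Convert each value to thirty-second notes: dotted half note = 24; quarter = 8; dotted quarter = 12; thirty-second rest = 1; thirty-second note = 1; dotted quarter = 12.
Adding: 24 + 8 + 12 + 1 + 1 + 12 = 58.
Remaining: 64 − 58 = 6 thirty-second notes, which is a dotted eighth note.

dotted eighth note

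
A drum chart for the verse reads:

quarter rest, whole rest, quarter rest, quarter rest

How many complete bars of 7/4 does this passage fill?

One bar of 7/4 = 7 quarter notes.
Express everything in quarter notes: quarter rest = 1; whole rest = 4; quarter rest = 1; quarter rest = 1.
Adding: 1 + 4 + 1 + 1 = 7.
7 ÷ 7 = 1 complete bar with 0 left over.

1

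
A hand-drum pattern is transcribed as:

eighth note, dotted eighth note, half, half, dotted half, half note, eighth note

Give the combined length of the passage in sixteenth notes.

43

In sixteenth notes: eighth note = 2; dotted eighth note = 3; half = 8; half = 8; dotted half = 12; half note = 8; eighth note = 2.
Adding: 2 + 3 + 8 + 8 + 12 + 8 + 2 = 43 sixteenth notes.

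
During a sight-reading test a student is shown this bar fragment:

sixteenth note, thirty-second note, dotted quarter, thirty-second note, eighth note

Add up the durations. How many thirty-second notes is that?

Express everything in thirty-second notes: sixteenth note = 2; thirty-second note = 1; dotted quarter = 12; thirty-second note = 1; eighth note = 4.
Adding: 2 + 1 + 12 + 1 + 4 = 20 thirty-second notes.

20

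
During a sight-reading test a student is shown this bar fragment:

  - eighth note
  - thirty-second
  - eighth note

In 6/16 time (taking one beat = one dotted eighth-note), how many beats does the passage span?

1.5

One dotted eighth-note beat = 6 thirty-second notes.
Express everything in thirty-second notes: eighth note = 4; thirty-second = 1; eighth note = 4.
Sum: 4 + 1 + 4 = 9.
9 ÷ 6 = 1.5 beats.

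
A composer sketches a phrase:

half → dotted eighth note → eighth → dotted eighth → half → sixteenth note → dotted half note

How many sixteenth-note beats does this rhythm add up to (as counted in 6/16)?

One sixteenth-note beat = 2 thirty-second notes.
Each duration in thirty-second notes: half = 16; dotted eighth note = 6; eighth = 4; dotted eighth = 6; half = 16; sixteenth note = 2; dotted half note = 24.
Total: 16 + 6 + 4 + 6 + 16 + 2 + 24 = 74.
74 ÷ 2 = 37 beats.

37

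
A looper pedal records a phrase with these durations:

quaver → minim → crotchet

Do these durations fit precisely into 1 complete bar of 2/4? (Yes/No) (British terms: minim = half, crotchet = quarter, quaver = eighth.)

No

One bar of 2/4 = 4 eighth notes.
Convert each value to eighth notes: quaver = 1; minim = 4; crotchet = 2.
Adding: 1 + 4 + 2 = 7.
7 exceeds 4, so the answer is No.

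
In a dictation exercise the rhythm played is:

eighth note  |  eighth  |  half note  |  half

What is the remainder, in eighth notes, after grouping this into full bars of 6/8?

One bar of 6/8 = 6 eighth notes.
Convert each value to eighth notes: eighth note = 1; eighth = 1; half note = 4; half = 4.
Total: 1 + 1 + 4 + 4 = 10.
10 ÷ 6 = 1 complete bar with 4 eighth notes remaining.

4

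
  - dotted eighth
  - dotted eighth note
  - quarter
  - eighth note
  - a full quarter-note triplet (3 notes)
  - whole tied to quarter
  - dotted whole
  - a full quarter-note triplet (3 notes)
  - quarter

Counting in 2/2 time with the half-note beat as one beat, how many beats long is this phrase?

9.5

One half-note beat = 8 sixteenth notes.
Express everything in sixteenth notes: dotted eighth = 3; dotted eighth note = 3; quarter = 4; eighth note = 2; a full quarter-note triplet (3 notes) (three triplet quarters span one half) = 8; whole tied to quarter (whole + quarter) = 20; dotted whole = 24; a full quarter-note triplet (3 notes) (three triplet quarters span one half) = 8; quarter = 4.
Total: 3 + 3 + 4 + 2 + 8 + 20 + 24 + 8 + 4 = 76.
76 ÷ 8 = 9.5 beats.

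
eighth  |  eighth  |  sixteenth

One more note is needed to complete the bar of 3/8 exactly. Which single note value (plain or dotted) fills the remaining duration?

The bar of 3/8 = 6 sixteenth notes.
Working in sixteenth notes: eighth = 2; eighth = 2; sixteenth = 1.
Adding: 2 + 2 + 1 = 5.
Remaining: 6 − 5 = 1 sixteenth note, which is a sixteenth note.

sixteenth note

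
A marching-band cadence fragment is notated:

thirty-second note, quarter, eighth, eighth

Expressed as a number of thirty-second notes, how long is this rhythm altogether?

In thirty-second notes: thirty-second note = 1; quarter = 8; eighth = 4; eighth = 4.
Adding: 1 + 8 + 4 + 4 = 17 thirty-second notes.

17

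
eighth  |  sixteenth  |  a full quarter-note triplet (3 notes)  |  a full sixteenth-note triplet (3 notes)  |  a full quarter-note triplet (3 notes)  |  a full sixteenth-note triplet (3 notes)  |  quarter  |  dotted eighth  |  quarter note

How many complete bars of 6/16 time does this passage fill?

5

One bar of 6/16 = 6 sixteenth notes.
Each duration in sixteenth notes: eighth = 2; sixteenth = 1; a full quarter-note triplet (3 notes) (three triplet quarters span one half) = 8; a full sixteenth-note triplet (3 notes) (three triplet sixteenths span one eighth) = 2; a full quarter-note triplet (3 notes) (three triplet quarters span one half) = 8; a full sixteenth-note triplet (3 notes) (three triplet sixteenths span one eighth) = 2; quarter = 4; dotted eighth = 3; quarter note = 4.
Sum: 2 + 1 + 8 + 2 + 8 + 2 + 4 + 3 + 4 = 34.
34 ÷ 6 = 5 complete bars with 4 left over.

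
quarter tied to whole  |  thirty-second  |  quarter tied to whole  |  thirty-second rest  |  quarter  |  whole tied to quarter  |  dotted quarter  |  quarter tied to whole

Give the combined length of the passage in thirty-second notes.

In thirty-second notes: quarter tied to whole (quarter + whole) = 40; thirty-second = 1; quarter tied to whole (quarter + whole) = 40; thirty-second rest = 1; quarter = 8; whole tied to quarter (whole + quarter) = 40; dotted quarter = 12; quarter tied to whole (quarter + whole) = 40.
Altogether 40 + 1 + 40 + 1 + 8 + 40 + 12 + 40 = 182 thirty-second notes.

182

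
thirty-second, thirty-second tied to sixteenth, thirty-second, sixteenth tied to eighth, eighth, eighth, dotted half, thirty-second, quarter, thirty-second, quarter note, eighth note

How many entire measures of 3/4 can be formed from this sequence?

One bar of 3/4 = 24 thirty-second notes.
In thirty-second notes: thirty-second = 1; thirty-second tied to sixteenth (thirty-second + sixteenth) = 3; thirty-second = 1; sixteenth tied to eighth (sixteenth + eighth) = 6; eighth = 4; eighth = 4; dotted half = 24; thirty-second = 1; quarter = 8; thirty-second = 1; quarter note = 8; eighth note = 4.
Adding: 1 + 3 + 1 + 6 + 4 + 4 + 24 + 1 + 8 + 1 + 8 + 4 = 65.
65 ÷ 24 = 2 complete bars with 17 left over.

2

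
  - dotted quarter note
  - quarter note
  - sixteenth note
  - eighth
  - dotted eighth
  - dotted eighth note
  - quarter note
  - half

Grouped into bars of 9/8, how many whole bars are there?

One bar of 9/8 = 18 sixteenth notes.
In sixteenth notes: dotted quarter note = 6; quarter note = 4; sixteenth note = 1; eighth = 2; dotted eighth = 3; dotted eighth note = 3; quarter note = 4; half = 8.
Altogether 6 + 4 + 1 + 2 + 3 + 3 + 4 + 8 = 31.
31 ÷ 18 = 1 complete bar with 13 left over.

1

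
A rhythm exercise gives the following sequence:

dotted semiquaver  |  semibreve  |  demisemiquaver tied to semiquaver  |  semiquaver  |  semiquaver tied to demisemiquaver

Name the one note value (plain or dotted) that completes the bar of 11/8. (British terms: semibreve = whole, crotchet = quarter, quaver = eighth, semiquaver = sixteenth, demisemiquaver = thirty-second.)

thirty-second note

The bar of 11/8 = 44 thirty-second notes.
Convert each value to thirty-second notes: dotted semiquaver = 3; semibreve = 32; demisemiquaver tied to semiquaver (demisemiquaver + semiquaver) = 3; semiquaver = 2; semiquaver tied to demisemiquaver (semiquaver + demisemiquaver) = 3.
Sum: 3 + 32 + 3 + 2 + 3 = 43.
Remaining: 44 − 43 = 1 thirty-second note, which is a thirty-second note.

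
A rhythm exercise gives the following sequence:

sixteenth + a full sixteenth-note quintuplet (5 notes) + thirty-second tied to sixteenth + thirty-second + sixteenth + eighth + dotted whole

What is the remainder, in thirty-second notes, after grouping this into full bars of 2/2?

4

One bar of 2/2 = 32 thirty-second notes.
Each duration in thirty-second notes: sixteenth = 2; a full sixteenth-note quintuplet (5 notes) (five quintuplet sixteenths span one quarter) = 8; thirty-second tied to sixteenth (thirty-second + sixteenth) = 3; thirty-second = 1; sixteenth = 2; eighth = 4; dotted whole = 48.
Sum: 2 + 8 + 3 + 1 + 2 + 4 + 48 = 68.
68 ÷ 32 = 2 complete bars with 4 thirty-second notes remaining.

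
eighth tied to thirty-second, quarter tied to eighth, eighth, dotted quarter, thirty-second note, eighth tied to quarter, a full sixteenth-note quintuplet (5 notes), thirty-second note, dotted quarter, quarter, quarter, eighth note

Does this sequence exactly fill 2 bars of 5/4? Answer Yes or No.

One bar of 5/4 = 40 thirty-second notes, so 2 bars = 80.
Convert each value to thirty-second notes: eighth tied to thirty-second (eighth + thirty-second) = 5; quarter tied to eighth (quarter + eighth) = 12; eighth = 4; dotted quarter = 12; thirty-second note = 1; eighth tied to quarter (eighth + quarter) = 12; a full sixteenth-note quintuplet (5 notes) (five quintuplet sixteenths span one quarter) = 8; thirty-second note = 1; dotted quarter = 12; quarter = 8; quarter = 8; eighth note = 4.
Adding: 5 + 12 + 4 + 12 + 1 + 12 + 8 + 1 + 12 + 8 + 8 + 4 = 87.
87 exceeds 80, so the answer is No.

No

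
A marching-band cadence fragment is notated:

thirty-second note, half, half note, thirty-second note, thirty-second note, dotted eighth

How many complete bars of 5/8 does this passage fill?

2

One bar of 5/8 = 20 thirty-second notes.
Express everything in thirty-second notes: thirty-second note = 1; half = 16; half note = 16; thirty-second note = 1; thirty-second note = 1; dotted eighth = 6.
Adding: 1 + 16 + 16 + 1 + 1 + 6 = 41.
41 ÷ 20 = 2 complete bars with 1 left over.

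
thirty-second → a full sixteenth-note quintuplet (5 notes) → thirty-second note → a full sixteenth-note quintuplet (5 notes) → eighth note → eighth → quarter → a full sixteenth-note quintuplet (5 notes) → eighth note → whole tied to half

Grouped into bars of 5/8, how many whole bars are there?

One bar of 5/8 = 20 thirty-second notes.
Express everything in thirty-second notes: thirty-second = 1; a full sixteenth-note quintuplet (5 notes) (five quintuplet sixteenths span one quarter) = 8; thirty-second note = 1; a full sixteenth-note quintuplet (5 notes) (five quintuplet sixteenths span one quarter) = 8; eighth note = 4; eighth = 4; quarter = 8; a full sixteenth-note quintuplet (5 notes) (five quintuplet sixteenths span one quarter) = 8; eighth note = 4; whole tied to half (whole + half) = 48.
Adding: 1 + 8 + 1 + 8 + 4 + 4 + 8 + 8 + 4 + 48 = 94.
94 ÷ 20 = 4 complete bars with 14 left over.

4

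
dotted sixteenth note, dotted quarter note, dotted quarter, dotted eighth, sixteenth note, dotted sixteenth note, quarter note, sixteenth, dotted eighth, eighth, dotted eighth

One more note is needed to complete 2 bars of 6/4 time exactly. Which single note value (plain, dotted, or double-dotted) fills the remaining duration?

2 bars of 6/4 = 96 thirty-second notes.
Each duration in thirty-second notes: dotted sixteenth note = 3; dotted quarter note = 12; dotted quarter = 12; dotted eighth = 6; sixteenth note = 2; dotted sixteenth note = 3; quarter note = 8; sixteenth = 2; dotted eighth = 6; eighth = 4; dotted eighth = 6.
Total: 3 + 12 + 12 + 6 + 2 + 3 + 8 + 2 + 6 + 4 + 6 = 64.
Remaining: 96 − 64 = 32 thirty-second notes, which is a whole note.

whole note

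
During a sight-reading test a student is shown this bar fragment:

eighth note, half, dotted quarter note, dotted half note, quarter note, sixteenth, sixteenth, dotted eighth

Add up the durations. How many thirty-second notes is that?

74

Express everything in thirty-second notes: eighth note = 4; half = 16; dotted quarter note = 12; dotted half note = 24; quarter note = 8; sixteenth = 2; sixteenth = 2; dotted eighth = 6.
Total: 4 + 16 + 12 + 24 + 8 + 2 + 2 + 6 = 74 thirty-second notes.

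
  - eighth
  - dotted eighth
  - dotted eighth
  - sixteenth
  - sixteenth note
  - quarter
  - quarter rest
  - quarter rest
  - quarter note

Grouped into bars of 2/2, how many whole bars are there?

One bar of 2/2 = 16 sixteenth notes.
In sixteenth notes: eighth = 2; dotted eighth = 3; dotted eighth = 3; sixteenth = 1; sixteenth note = 1; quarter = 4; quarter rest = 4; quarter rest = 4; quarter note = 4.
Total: 2 + 3 + 3 + 1 + 1 + 4 + 4 + 4 + 4 = 26.
26 ÷ 16 = 1 complete bar with 10 left over.

1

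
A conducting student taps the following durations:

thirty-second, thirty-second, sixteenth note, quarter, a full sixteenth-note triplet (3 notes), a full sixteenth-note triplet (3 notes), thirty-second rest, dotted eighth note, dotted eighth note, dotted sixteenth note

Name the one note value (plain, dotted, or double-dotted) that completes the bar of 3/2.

dotted quarter note

The bar of 3/2 = 48 thirty-second notes.
In thirty-second notes: thirty-second = 1; thirty-second = 1; sixteenth note = 2; quarter = 8; a full sixteenth-note triplet (3 notes) (three triplet sixteenths span one eighth) = 4; a full sixteenth-note triplet (3 notes) (three triplet sixteenths span one eighth) = 4; thirty-second rest = 1; dotted eighth note = 6; dotted eighth note = 6; dotted sixteenth note = 3.
Total: 1 + 1 + 2 + 8 + 4 + 4 + 1 + 6 + 6 + 3 = 36.
Remaining: 48 − 36 = 12 thirty-second notes, which is a dotted quarter note.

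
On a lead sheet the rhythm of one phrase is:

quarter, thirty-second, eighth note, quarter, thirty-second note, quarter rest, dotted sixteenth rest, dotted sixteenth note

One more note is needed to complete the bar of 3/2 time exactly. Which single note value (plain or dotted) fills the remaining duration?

dotted quarter note

The bar of 3/2 = 48 thirty-second notes.
Express everything in thirty-second notes: quarter = 8; thirty-second = 1; eighth note = 4; quarter = 8; thirty-second note = 1; quarter rest = 8; dotted sixteenth rest = 3; dotted sixteenth note = 3.
Altogether 8 + 1 + 4 + 8 + 1 + 8 + 3 + 3 = 36.
Remaining: 48 − 36 = 12 thirty-second notes, which is a dotted quarter note.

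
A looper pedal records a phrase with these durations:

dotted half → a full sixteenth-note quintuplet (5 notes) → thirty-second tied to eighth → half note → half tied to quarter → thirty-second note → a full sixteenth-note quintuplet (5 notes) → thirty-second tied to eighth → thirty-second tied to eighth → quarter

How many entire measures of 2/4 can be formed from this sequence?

6

One bar of 2/4 = 16 thirty-second notes.
Each duration in thirty-second notes: dotted half = 24; a full sixteenth-note quintuplet (5 notes) (five quintuplet sixteenths span one quarter) = 8; thirty-second tied to eighth (thirty-second + eighth) = 5; half note = 16; half tied to quarter (half + quarter) = 24; thirty-second note = 1; a full sixteenth-note quintuplet (5 notes) (five quintuplet sixteenths span one quarter) = 8; thirty-second tied to eighth (thirty-second + eighth) = 5; thirty-second tied to eighth (thirty-second + eighth) = 5; quarter = 8.
Sum: 24 + 8 + 5 + 16 + 24 + 1 + 8 + 5 + 5 + 8 = 104.
104 ÷ 16 = 6 complete bars with 8 left over.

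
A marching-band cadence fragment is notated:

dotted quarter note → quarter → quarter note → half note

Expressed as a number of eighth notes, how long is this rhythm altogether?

Express everything in eighth notes: dotted quarter note = 3; quarter = 2; quarter note = 2; half note = 4.
Adding: 3 + 2 + 2 + 4 = 11 eighth notes.

11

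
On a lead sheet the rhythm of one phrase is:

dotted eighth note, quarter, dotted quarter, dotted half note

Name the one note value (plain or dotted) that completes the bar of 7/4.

dotted eighth note

The bar of 7/4 = 28 sixteenth notes.
In sixteenth notes: dotted eighth note = 3; quarter = 4; dotted quarter = 6; dotted half note = 12.
Sum: 3 + 4 + 6 + 12 = 25.
Remaining: 28 − 25 = 3 sixteenth notes, which is a dotted eighth note.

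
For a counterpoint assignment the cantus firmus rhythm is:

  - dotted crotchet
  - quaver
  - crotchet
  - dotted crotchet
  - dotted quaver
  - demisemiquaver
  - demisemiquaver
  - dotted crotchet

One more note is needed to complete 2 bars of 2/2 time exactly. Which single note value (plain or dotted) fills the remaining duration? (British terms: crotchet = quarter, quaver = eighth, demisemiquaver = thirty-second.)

quarter note

2 bars of 2/2 = 64 thirty-second notes.
Convert each value to thirty-second notes: dotted crotchet = 12; quaver = 4; crotchet = 8; dotted crotchet = 12; dotted quaver = 6; demisemiquaver = 1; demisemiquaver = 1; dotted crotchet = 12.
Total: 12 + 4 + 8 + 12 + 6 + 1 + 1 + 12 = 56.
Remaining: 64 − 56 = 8 thirty-second notes, which is a quarter note.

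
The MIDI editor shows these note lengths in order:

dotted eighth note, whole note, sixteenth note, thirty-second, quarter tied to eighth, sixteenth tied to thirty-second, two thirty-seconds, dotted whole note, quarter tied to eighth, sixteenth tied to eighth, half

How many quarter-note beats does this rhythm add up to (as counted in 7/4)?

One quarter-note beat = 8 thirty-second notes.
Working in thirty-second notes: dotted eighth note = 6; whole note = 32; sixteenth note = 2; thirty-second = 1; quarter tied to eighth (quarter + eighth) = 12; sixteenth tied to thirty-second (sixteenth + thirty-second) = 3; thirty-second = 1; thirty-second = 1; dotted whole note = 48; quarter tied to eighth (quarter + eighth) = 12; sixteenth tied to eighth (sixteenth + eighth) = 6; half = 16.
Sum: 6 + 32 + 2 + 1 + 12 + 3 + 1 + 1 + 48 + 12 + 6 + 16 = 140.
140 ÷ 8 = 17.5 beats.

17.5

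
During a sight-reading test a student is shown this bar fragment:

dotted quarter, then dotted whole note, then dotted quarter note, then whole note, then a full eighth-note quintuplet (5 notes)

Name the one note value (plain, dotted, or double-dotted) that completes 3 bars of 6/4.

3 bars of 6/4 = 36 eighth notes.
Working in eighth notes: dotted quarter = 3; dotted whole note = 12; dotted quarter note = 3; whole note = 8; a full eighth-note quintuplet (5 notes) (five quintuplet eighths span one half) = 4.
Sum: 3 + 12 + 3 + 8 + 4 = 30.
Remaining: 36 − 30 = 6 eighth notes, which is a dotted half note.

dotted half note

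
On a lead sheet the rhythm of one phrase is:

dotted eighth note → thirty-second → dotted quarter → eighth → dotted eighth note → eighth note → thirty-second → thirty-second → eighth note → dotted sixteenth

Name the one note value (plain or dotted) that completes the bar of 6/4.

dotted eighth note

The bar of 6/4 = 48 thirty-second notes.
Each duration in thirty-second notes: dotted eighth note = 6; thirty-second = 1; dotted quarter = 12; eighth = 4; dotted eighth note = 6; eighth note = 4; thirty-second = 1; thirty-second = 1; eighth note = 4; dotted sixteenth = 3.
Adding: 6 + 1 + 12 + 4 + 6 + 4 + 1 + 1 + 4 + 3 = 42.
Remaining: 48 − 42 = 6 thirty-second notes, which is a dotted eighth note.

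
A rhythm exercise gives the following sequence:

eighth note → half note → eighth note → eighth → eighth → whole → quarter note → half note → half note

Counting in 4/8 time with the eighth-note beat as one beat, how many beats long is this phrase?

One eighth-note beat = 2 sixteenth notes.
Each duration in sixteenth notes: eighth note = 2; half note = 8; eighth note = 2; eighth = 2; eighth = 2; whole = 16; quarter note = 4; half note = 8; half note = 8.
Sum: 2 + 8 + 2 + 2 + 2 + 16 + 4 + 8 + 8 = 52.
52 ÷ 2 = 26 beats.

26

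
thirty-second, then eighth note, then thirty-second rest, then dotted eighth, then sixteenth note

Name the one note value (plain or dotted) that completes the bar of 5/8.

The bar of 5/8 = 20 thirty-second notes.
In thirty-second notes: thirty-second = 1; eighth note = 4; thirty-second rest = 1; dotted eighth = 6; sixteenth note = 2.
Altogether 1 + 4 + 1 + 6 + 2 = 14.
Remaining: 20 − 14 = 6 thirty-second notes, which is a dotted eighth note.

dotted eighth note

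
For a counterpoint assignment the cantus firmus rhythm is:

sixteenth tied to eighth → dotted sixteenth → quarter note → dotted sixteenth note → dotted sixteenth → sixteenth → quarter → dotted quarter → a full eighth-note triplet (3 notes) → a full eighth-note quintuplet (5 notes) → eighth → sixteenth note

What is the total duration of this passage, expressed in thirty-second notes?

Working in thirty-second notes: sixteenth tied to eighth (sixteenth + eighth) = 6; dotted sixteenth = 3; quarter note = 8; dotted sixteenth note = 3; dotted sixteenth = 3; sixteenth = 2; quarter = 8; dotted quarter = 12; a full eighth-note triplet (3 notes) (three triplet eighths span one quarter) = 8; a full eighth-note quintuplet (5 notes) (five quintuplet eighths span one half) = 16; eighth = 4; sixteenth note = 2.
Total: 6 + 3 + 8 + 3 + 3 + 2 + 8 + 12 + 8 + 16 + 4 + 2 = 75 thirty-second notes.

75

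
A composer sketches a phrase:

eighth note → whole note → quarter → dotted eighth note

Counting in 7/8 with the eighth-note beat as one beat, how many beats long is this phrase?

12.5

One eighth-note beat = 2 sixteenth notes.
In sixteenth notes: eighth note = 2; whole note = 16; quarter = 4; dotted eighth note = 3.
Total: 2 + 16 + 4 + 3 = 25.
25 ÷ 2 = 12.5 beats.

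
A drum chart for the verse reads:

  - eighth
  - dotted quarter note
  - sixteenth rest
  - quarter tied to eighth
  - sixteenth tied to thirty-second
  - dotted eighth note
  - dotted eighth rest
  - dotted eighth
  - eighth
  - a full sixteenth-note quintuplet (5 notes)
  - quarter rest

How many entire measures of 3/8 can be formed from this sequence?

One bar of 3/8 = 12 thirty-second notes.
Convert each value to thirty-second notes: eighth = 4; dotted quarter note = 12; sixteenth rest = 2; quarter tied to eighth (quarter + eighth) = 12; sixteenth tied to thirty-second (sixteenth + thirty-second) = 3; dotted eighth note = 6; dotted eighth rest = 6; dotted eighth = 6; eighth = 4; a full sixteenth-note quintuplet (5 notes) (five quintuplet sixteenths span one quarter) = 8; quarter rest = 8.
Altogether 4 + 12 + 2 + 12 + 3 + 6 + 6 + 6 + 4 + 8 + 8 = 71.
71 ÷ 12 = 5 complete bars with 11 left over.

5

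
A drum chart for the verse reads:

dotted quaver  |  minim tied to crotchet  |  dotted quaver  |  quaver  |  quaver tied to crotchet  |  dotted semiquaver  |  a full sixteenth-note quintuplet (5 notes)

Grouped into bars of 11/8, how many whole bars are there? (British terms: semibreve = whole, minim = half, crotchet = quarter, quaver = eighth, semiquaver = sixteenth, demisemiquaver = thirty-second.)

1

One bar of 11/8 = 44 thirty-second notes.
Express everything in thirty-second notes: dotted quaver = 6; minim tied to crotchet (minim + crotchet) = 24; dotted quaver = 6; quaver = 4; quaver tied to crotchet (quaver + crotchet) = 12; dotted semiquaver = 3; a full sixteenth-note quintuplet (5 notes) (five quintuplet sixteenths span one quarter) = 8.
Altogether 6 + 24 + 6 + 4 + 12 + 3 + 8 = 63.
63 ÷ 44 = 1 complete bar with 19 left over.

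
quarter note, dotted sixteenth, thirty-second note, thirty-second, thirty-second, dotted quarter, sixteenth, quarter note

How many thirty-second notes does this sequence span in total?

Convert each value to thirty-second notes: quarter note = 8; dotted sixteenth = 3; thirty-second note = 1; thirty-second = 1; thirty-second = 1; dotted quarter = 12; sixteenth = 2; quarter note = 8.
Sum: 8 + 3 + 1 + 1 + 1 + 12 + 2 + 8 = 36 thirty-second notes.

36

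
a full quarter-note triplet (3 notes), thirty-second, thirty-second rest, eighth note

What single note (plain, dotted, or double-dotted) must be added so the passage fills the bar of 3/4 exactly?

The bar of 3/4 = 24 thirty-second notes.
Each duration in thirty-second notes: a full quarter-note triplet (3 notes) (three triplet quarters span one half) = 16; thirty-second = 1; thirty-second rest = 1; eighth note = 4.
Total: 16 + 1 + 1 + 4 = 22.
Remaining: 24 − 22 = 2 thirty-second notes, which is a sixteenth note.

sixteenth note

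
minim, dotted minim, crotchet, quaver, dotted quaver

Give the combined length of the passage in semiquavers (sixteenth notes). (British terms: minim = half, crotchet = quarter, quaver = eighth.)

Convert each value to sixteenth notes: minim = 8; dotted minim = 12; crotchet = 4; quaver = 2; dotted quaver = 3.
Total: 8 + 12 + 4 + 2 + 3 = 29 sixteenth notes.

29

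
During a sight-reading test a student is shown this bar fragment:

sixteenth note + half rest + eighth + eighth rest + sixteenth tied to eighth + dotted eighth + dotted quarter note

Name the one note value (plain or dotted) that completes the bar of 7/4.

dotted eighth note

The bar of 7/4 = 28 sixteenth notes.
Working in sixteenth notes: sixteenth note = 1; half rest = 8; eighth = 2; eighth rest = 2; sixteenth tied to eighth (sixteenth + eighth) = 3; dotted eighth = 3; dotted quarter note = 6.
Adding: 1 + 8 + 2 + 2 + 3 + 3 + 6 = 25.
Remaining: 28 − 25 = 3 sixteenth notes, which is a dotted eighth note.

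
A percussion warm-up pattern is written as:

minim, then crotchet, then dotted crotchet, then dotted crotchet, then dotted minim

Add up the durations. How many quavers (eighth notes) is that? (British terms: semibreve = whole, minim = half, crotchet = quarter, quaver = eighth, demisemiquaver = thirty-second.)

Each duration in eighth notes: minim = 4; crotchet = 2; dotted crotchet = 3; dotted crotchet = 3; dotted minim = 6.
Altogether 4 + 2 + 3 + 3 + 6 = 18 eighth notes.

18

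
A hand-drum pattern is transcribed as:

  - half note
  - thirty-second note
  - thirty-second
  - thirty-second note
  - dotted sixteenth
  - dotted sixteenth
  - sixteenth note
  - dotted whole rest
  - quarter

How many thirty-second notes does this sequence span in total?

Express everything in thirty-second notes: half note = 16; thirty-second note = 1; thirty-second = 1; thirty-second note = 1; dotted sixteenth = 3; dotted sixteenth = 3; sixteenth note = 2; dotted whole rest = 48; quarter = 8.
Sum: 16 + 1 + 1 + 1 + 3 + 3 + 2 + 48 + 8 = 83 thirty-second notes.

83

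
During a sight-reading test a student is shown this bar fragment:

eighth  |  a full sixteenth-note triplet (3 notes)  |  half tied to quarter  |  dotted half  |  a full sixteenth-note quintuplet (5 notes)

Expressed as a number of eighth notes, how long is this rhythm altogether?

Working in eighth notes: eighth = 1; a full sixteenth-note triplet (3 notes) (three triplet sixteenths span one eighth) = 1; half tied to quarter (half + quarter) = 6; dotted half = 6; a full sixteenth-note quintuplet (5 notes) (five quintuplet sixteenths span one quarter) = 2.
Adding: 1 + 1 + 6 + 6 + 2 = 16 eighth notes.

16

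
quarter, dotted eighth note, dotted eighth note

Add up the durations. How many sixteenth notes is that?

In sixteenth notes: quarter = 4; dotted eighth note = 3; dotted eighth note = 3.
Altogether 4 + 3 + 3 = 10 sixteenth notes.

10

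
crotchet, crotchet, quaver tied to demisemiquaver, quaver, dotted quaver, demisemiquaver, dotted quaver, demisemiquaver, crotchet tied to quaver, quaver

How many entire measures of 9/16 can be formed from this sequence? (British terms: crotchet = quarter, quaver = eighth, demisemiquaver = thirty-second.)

One bar of 9/16 = 18 thirty-second notes.
In thirty-second notes: crotchet = 8; crotchet = 8; quaver tied to demisemiquaver (quaver + demisemiquaver) = 5; quaver = 4; dotted quaver = 6; demisemiquaver = 1; dotted quaver = 6; demisemiquaver = 1; crotchet tied to quaver (crotchet + quaver) = 12; quaver = 4.
Total: 8 + 8 + 5 + 4 + 6 + 1 + 6 + 1 + 12 + 4 = 55.
55 ÷ 18 = 3 complete bars with 1 left over.

3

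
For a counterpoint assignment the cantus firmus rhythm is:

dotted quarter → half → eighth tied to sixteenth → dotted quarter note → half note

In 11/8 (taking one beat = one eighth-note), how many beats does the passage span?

15.5

One eighth-note beat = 2 sixteenth notes.
In sixteenth notes: dotted quarter = 6; half = 8; eighth tied to sixteenth (eighth + sixteenth) = 3; dotted quarter note = 6; half note = 8.
Sum: 6 + 8 + 3 + 6 + 8 = 31.
31 ÷ 2 = 15.5 beats.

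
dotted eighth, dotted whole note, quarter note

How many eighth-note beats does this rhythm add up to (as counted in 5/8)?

One eighth-note beat = 2 sixteenth notes.
Working in sixteenth notes: dotted eighth = 3; dotted whole note = 24; quarter note = 4.
Altogether 3 + 24 + 4 = 31.
31 ÷ 2 = 15.5 beats.

15.5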